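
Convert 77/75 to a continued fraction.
[1; 37, 2]

Euclidean algorithm steps:
77 = 1 × 75 + 2
75 = 37 × 2 + 1
2 = 2 × 1 + 0
Continued fraction: [1; 37, 2]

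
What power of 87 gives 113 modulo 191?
93

Baby-step giant-step with step n = ⌈√191⌉ = 14.
Baby steps 87^j mod 191 (j:value) for j=0..13: 0:1, 1:87, 2:120, 3:126, 4:75, 5:31, 6:23, 7:91, 8:86, 9:33, 10:6, 11:140, 12:147, 13:183.
Giant-step multiplier: 87^(-14) ≡ 87^(190-14) = 87^176 ≡ 59 (mod 191).
Giant steps γ_i = 113·59^i mod 191: γ_0=113, γ_1=173, γ_2=84, γ_3=181, γ_4=174, γ_5=143, γ_6=33 (in table at j=9).
x = i·n + j = 6·14 + 9 = 93.
Check: 87^93 ≡ 113 (mod 191).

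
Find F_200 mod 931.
476

Matrix identity: Q^n = [[F_(n+1), F_n], [F_n, F_(n-1)]] with Q = [[1,1],[1,0]].
n = 200 = 11001000₂. Square-and-multiply, entries mod 931:
Q^1 = [[1,1],[1,0]]
Q^3 = (Q^1)²·Q = [[3,2],[2,1]]
Q^6 = (Q^3)² = [[13,8],[8,5]]
Q^12 = (Q^6)² = [[233,144],[144,89]]
Q^25 = (Q^12)²·Q = [[363,545],[545,749]]
Q^50 = (Q^25)² = [[534,890],[890,575]]
Q^100 = (Q^50)² = [[89,150],[150,870]]
Q^200 = (Q^100)² = [[629,476],[476,153]]
F_200 mod 931 = Q^200[0][1] = 476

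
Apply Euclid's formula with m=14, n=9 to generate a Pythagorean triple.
(115, 252, 277)

Euclid's formula: a = m² - n², b = 2mn, c = m² + n²
m = 14, n = 9
a = 14² - 9² = 196 - 81 = 115
b = 2 × 14 × 9 = 252
c = 14² + 9² = 196 + 81 = 277
Verification: 115² + 252² = 13225 + 63504 = 76729 = 277² ✓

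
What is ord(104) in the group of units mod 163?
3

163 is prime, so ord(104) divides φ(163) = 162.
Divisors of 162: 1, 2, 3, 6, 9, 18, 27, 54, 81, 162.
Repeated squaring: 104^1 ≡ 104, 104^2 ≡ 58, 104^4 ≡ 104, 104^8 ≡ 58, 104^16 ≡ 104, 104^32 ≡ 58, 104^64 ≡ 104, 104^128 ≡ 58 (mod 163).
Test 104^d mod 163 for each divisor d in increasing order:
104^1 ≡ 104
104^2 ≡ 58
104^3 = 104^2·104^1 ≡ 1  ← first divisor giving 1
The order is 3.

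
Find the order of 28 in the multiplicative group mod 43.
42

43 is prime, so ord(28) divides φ(43) = 42.
Divisors of 42: 1, 2, 3, 6, 7, 14, 21, 42.
Repeated squaring: 28^1 ≡ 28, 28^2 ≡ 10, 28^4 ≡ 14, 28^8 ≡ 24, 28^16 ≡ 17, 28^32 ≡ 31 (mod 43).
Test 28^d mod 43 for each divisor d in increasing order:
28^1 ≡ 28
28^2 ≡ 10
28^3 = 28^2·28^1 ≡ 22
28^6 = 28^4·28^2 ≡ 11
28^7 = 28^4·28^2·28^1 ≡ 7
28^14 = 28^8·28^4·28^2 ≡ 6
28^21 = 28^16·28^4·28^1 ≡ 42
28^42 = 28^32·28^8·28^2 ≡ 1  ← first divisor giving 1
The order is 42.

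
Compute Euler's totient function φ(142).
70

142 = 2 × 71
φ(n) = n × ∏(1 - 1/p) for each prime p dividing n
φ(142) = 142 × (1 - 1/2) × (1 - 1/71) = 70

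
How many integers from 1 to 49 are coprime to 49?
42

49 = 7^2
φ(n) = n × ∏(1 - 1/p) for each prime p dividing n
φ(49) = 49 × (1 - 1/7) = 42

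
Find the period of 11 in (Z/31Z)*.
30

31 is prime, so ord(11) divides φ(31) = 30.
Divisors of 30: 1, 2, 3, 5, 6, 10, 15, 30.
Repeated squaring: 11^1 ≡ 11, 11^2 ≡ 28, 11^4 ≡ 9, 11^8 ≡ 19, 11^16 ≡ 20 (mod 31).
Test 11^d mod 31 for each divisor d in increasing order:
11^1 ≡ 11
11^2 ≡ 28
11^3 = 11^2·11^1 ≡ 29
11^5 = 11^4·11^1 ≡ 6
11^6 = 11^4·11^2 ≡ 4
11^10 = 11^8·11^2 ≡ 5
11^15 = 11^8·11^4·11^2·11^1 ≡ 30
11^30 = 11^16·11^8·11^4·11^2 ≡ 1  ← first divisor giving 1
The order is 30.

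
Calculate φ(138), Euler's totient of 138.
44

138 = 2 × 3 × 23
φ(n) = n × ∏(1 - 1/p) for each prime p dividing n
φ(138) = 138 × (1 - 1/2) × (1 - 1/3) × (1 - 1/23) = 44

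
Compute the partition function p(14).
135

p(n) counts ways to write n as a sum of positive integers (order ignored).
Euler's pentagonal recurrence: p(k) = p(k-1) + p(k-2) - p(k-5) - p(k-7) + p(k-12) + p(k-15) - ... (offsets j(3j∓1)/2, signs ++--, p(0)=1, p(<0)=0).
DP table for k = 0..13: p(0)=1, p(1)=1, p(2)=2, p(3)=3, p(4)=5, p(5)=7, p(6)=11, p(7)=15, p(8)=22, p(9)=30, p(10)=42, p(11)=56, p(12)=77, p(13)=101.
Final step: p(14) = p(13) + p(12) - p(9) - p(7) + p(2)
= 101 + 77 - 30 - 15 + 2
= 135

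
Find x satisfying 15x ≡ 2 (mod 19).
x ≡ 9 (mod 19)

gcd(15, 19) = 1, which divides 2, so solutions exist.
Find 15^(-1) mod 19 by the extended Euclidean algorithm:
19 = 1 × 15 + 4  ⟹  4 = (1)·19 + (-1)·15
15 = 3 × 4 + 3  ⟹  3 = (-3)·19 + (4)·15
4 = 1 × 3 + 1  ⟹  1 = (4)·19 + (-5)·15
So (-5)·15 ≡ 1 (mod 19), i.e. 15^(-1) ≡ -5 ≡ 14 (mod 19).
x ≡ 14 × 2 = 28 ≡ 9 (mod 19).
Check: 15 × 9 = 135 ≡ 2 (mod 19).
Unique solution: x ≡ 9 (mod 19)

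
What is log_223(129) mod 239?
127

Baby-step giant-step with step n = ⌈√239⌉ = 16.
Baby steps 223^j mod 239 (j:value) for j=0..15: 0:1, 1:223, 2:17, 3:206, 4:50, 5:156, 6:133, 7:23, 8:110, 9:152, 10:197, 11:194, 12:3, 13:191, 14:51, 15:140.
Giant-step multiplier: 223^(-16) ≡ 223^(238-16) = 223^222 ≡ 145 (mod 239).
Giant steps γ_i = 129·145^i mod 239: γ_0=129, γ_1=63, γ_2=53, γ_3=37, γ_4=107, γ_5=219, γ_6=207, γ_7=140 (in table at j=15).
x = i·n + j = 7·16 + 15 = 127.
Check: 223^127 ≡ 129 (mod 239).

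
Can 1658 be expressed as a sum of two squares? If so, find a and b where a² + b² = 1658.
17² + 37² (a=17, b=37)

Factorization: 1658 = 2 × 829
By Fermat: n is sum of two squares iff every prime p ≡ 3 (mod 4) appears to even power.
All primes ≡ 3 (mod 4) appear to even power.
Search a = 0, 1, 2, … for 1658 - a² a perfect square: first hit at a = 17: 1658 - 289 = 1369 = 37².
1658 = 17² + 37² = 289 + 1369 ✓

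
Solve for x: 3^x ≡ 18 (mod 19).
9

Baby-step giant-step with step n = ⌈√19⌉ = 5.
Baby steps 3^j mod 19 (j:value) for j=0..4: 0:1, 1:3, 2:9, 3:8, 4:5.
Giant-step multiplier: 3^(-5) ≡ 3^(18-5) = 3^13 ≡ 14 (mod 19).
Giant steps γ_i = 18·14^i mod 19: γ_0=18, γ_1=5 (in table at j=4).
x = i·n + j = 1·5 + 4 = 9.
Check: 3^9 ≡ 18 (mod 19).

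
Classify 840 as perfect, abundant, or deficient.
abundant

Proper divisors of 840: sum = 1 + 2 + 3 + 4 + 5 + 6 + 7 + 8 + ... + 168 + 210 + 280 + 420 (31 divisors) = 2040
Since 2040 > 840, 840 is abundant.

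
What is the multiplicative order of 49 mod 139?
69

139 is prime, so ord(49) divides φ(139) = 138.
Divisors of 138: 1, 2, 3, 6, 23, 46, 69, 138.
Repeated squaring: 49^1 ≡ 49, 49^2 ≡ 38, 49^4 ≡ 54, 49^8 ≡ 136, 49^16 ≡ 9, 49^32 ≡ 81, 49^64 ≡ 28, 49^128 ≡ 89 (mod 139).
Test 49^d mod 139 for each divisor d in increasing order:
49^1 ≡ 49
49^2 ≡ 38
49^3 = 49^2·49^1 ≡ 55
49^6 = 49^4·49^2 ≡ 106
49^23 = 49^16·49^4·49^2·49^1 ≡ 42
49^46 = 49^32·49^8·49^4·49^2 ≡ 96
49^69 = 49^64·49^4·49^1 ≡ 1  ← first divisor giving 1
The order is 69.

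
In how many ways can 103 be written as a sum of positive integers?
271248950

p(n) counts ways to write n as a sum of positive integers (order ignored).
Euler's pentagonal recurrence: p(k) = p(k-1) + p(k-2) - p(k-5) - p(k-7) + p(k-12) + p(k-15) - ... (offsets j(3j∓1)/2, signs ++--, p(0)=1, p(<0)=0).
DP table for k = 0..102: p(0)=1, p(1)=1, p(2)=2, p(3)=3, p(4)=5, p(5)=7, p(6)=11, p(7)=15, p(8)=22, p(9)=30, p(10)=42, p(11)=56, p(12)=77, p(13)=101, p(14)=135, p(15)=176, p(16)=231, p(17)=297, p(18)=385, p(19)=490, p(20)=627, p(21)=792, p(22)=1002, p(23)=1255, p(24)=1575, p(25)=1958, p(26)=2436, p(27)=3010, p(28)=3718, p(29)=4565, p(30)=5604, p(31)=6842, p(32)=8349, p(33)=10143, p(34)=12310, p(35)=14883, p(36)=17977, p(37)=21637, p(38)=26015, p(39)=31185, p(40)=37338, p(41)=44583, p(42)=53174, p(43)=63261, p(44)=75175, p(45)=89134, p(46)=105558, p(47)=124754, p(48)=147273, p(49)=173525, p(50)=204226, p(51)=239943, p(52)=281589, p(53)=329931, p(54)=386155, p(55)=451276, p(56)=526823, p(57)=614154, p(58)=715220, p(59)=831820, p(60)=966467, p(61)=1121505, p(62)=1300156, p(63)=1505499, p(64)=1741630, p(65)=2012558, p(66)=2323520, p(67)=2679689, p(68)=3087735, p(69)=3554345, p(70)=4087968, p(71)=4697205, p(72)=5392783, p(73)=6185689, p(74)=7089500, p(75)=8118264, p(76)=9289091, p(77)=10619863, p(78)=12132164, p(79)=13848650, p(80)=15796476, p(81)=18004327, p(82)=20506255, p(83)=23338469, p(84)=26543660, p(85)=30167357, p(86)=34262962, p(87)=38887673, p(88)=44108109, p(89)=49995925, p(90)=56634173, p(91)=64112359, p(92)=72533807, p(93)=82010177, p(94)=92669720, p(95)=104651419, p(96)=118114304, p(97)=133230930, p(98)=150198136, p(99)=169229875, p(100)=190569292, p(101)=214481126, p(102)=241265379.
Final step: p(103) = p(102) + p(101) - p(98) - p(96) + p(91) + p(88) - p(81) - p(77) + p(68) + p(63) - p(52) - p(46) + p(33) + p(26) - p(11) - p(3)
= 241265379 + 214481126 - 150198136 - 118114304 + 64112359 + 44108109 - 18004327 - 10619863 + 3087735 + 1505499 - 281589 - 105558 + 10143 + 2436 - 56 - 3
= 271248950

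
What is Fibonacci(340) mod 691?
131

Matrix identity: Q^n = [[F_(n+1), F_n], [F_n, F_(n-1)]] with Q = [[1,1],[1,0]].
n = 340 = 101010100₂. Square-and-multiply, entries mod 691:
Q^1 = [[1,1],[1,0]]
Q^2 = (Q^1)² = [[2,1],[1,1]]
Q^5 = (Q^2)²·Q = [[8,5],[5,3]]
Q^10 = (Q^5)² = [[89,55],[55,34]]
Q^21 = (Q^10)²·Q = [[436,581],[581,546]]
Q^42 = (Q^21)² = [[424,467],[467,648]]
Q^85 = (Q^42)²·Q = [[189,540],[540,340]]
Q^170 = (Q^85)² = [[478,277],[277,201]]
Q^340 = (Q^170)² = [[482,131],[131,351]]
F_340 mod 691 = Q^340[0][1] = 131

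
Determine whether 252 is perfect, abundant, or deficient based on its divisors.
abundant

Proper divisors of 252: sum = 1 + 2 + 3 + 4 + 6 + 7 + 9 + 12 + ... + 42 + 63 + 84 + 126 (17 divisors) = 476
Since 476 > 252, 252 is abundant.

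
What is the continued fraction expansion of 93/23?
[4; 23]

Euclidean algorithm steps:
93 = 4 × 23 + 1
23 = 23 × 1 + 0
Continued fraction: [4; 23]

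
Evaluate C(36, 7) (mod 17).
0

Using Lucas' theorem:
Write n=36 and k=7 in base 17:
n in base 17: [2, 2]
k in base 17: [0, 7]
C(36,7) mod 17 = ∏ C(n_i, k_i) mod 17
Digit binomials (mod 17): C(2,0) = 1; C(2,7) = 0 (k_i > n_i)
Product: 1 × 0 = 0 ≡ 0 (mod 17)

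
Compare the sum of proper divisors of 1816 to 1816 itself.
deficient

Proper divisors of 1816: sum = 1 + 2 + 4 + 8 + 227 + 454 + 908 = 1604
Since 1604 < 1816, 1816 is deficient.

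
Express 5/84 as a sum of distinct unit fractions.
1/17 + 1/1428

Greedy algorithm:
5/84: ceiling(84/5) = 17, use 1/17
1/1428: ceiling(1428/1) = 1428, use 1/1428
Result: 5/84 = 1/17 + 1/1428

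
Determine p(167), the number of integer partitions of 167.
207890420102

p(n) counts ways to write n as a sum of positive integers (order ignored).
Euler's pentagonal recurrence: p(k) = p(k-1) + p(k-2) - p(k-5) - p(k-7) + p(k-12) + p(k-15) - ... (offsets j(3j∓1)/2, signs ++--, p(0)=1, p(<0)=0).
DP table for k = 0..166: p(0)=1, p(1)=1, p(2)=2, p(3)=3, p(4)=5, p(5)=7, p(6)=11, p(7)=15, p(8)=22, p(9)=30, p(10)=42, p(11)=56, p(12)=77, p(13)=101, p(14)=135, p(15)=176, p(16)=231, p(17)=297, p(18)=385, p(19)=490, p(20)=627, p(21)=792, p(22)=1002, p(23)=1255, p(24)=1575, p(25)=1958, p(26)=2436, p(27)=3010, p(28)=3718, p(29)=4565, p(30)=5604, p(31)=6842, p(32)=8349, p(33)=10143, p(34)=12310, p(35)=14883, p(36)=17977, p(37)=21637, p(38)=26015, p(39)=31185, p(40)=37338, p(41)=44583, p(42)=53174, p(43)=63261, p(44)=75175, p(45)=89134, p(46)=105558, p(47)=124754, p(48)=147273, p(49)=173525, p(50)=204226, p(51)=239943, p(52)=281589, p(53)=329931, p(54)=386155, p(55)=451276, p(56)=526823, p(57)=614154, p(58)=715220, p(59)=831820, p(60)=966467, p(61)=1121505, p(62)=1300156, p(63)=1505499, p(64)=1741630, p(65)=2012558, p(66)=2323520, p(67)=2679689, p(68)=3087735, p(69)=3554345, p(70)=4087968, p(71)=4697205, p(72)=5392783, p(73)=6185689, p(74)=7089500, p(75)=8118264, p(76)=9289091, p(77)=10619863, p(78)=12132164, p(79)=13848650, p(80)=15796476, p(81)=18004327, p(82)=20506255, p(83)=23338469, p(84)=26543660, p(85)=30167357, p(86)=34262962, p(87)=38887673, p(88)=44108109, p(89)=49995925, p(90)=56634173, p(91)=64112359, p(92)=72533807, p(93)=82010177, p(94)=92669720, p(95)=104651419, p(96)=118114304, p(97)=133230930, p(98)=150198136, p(99)=169229875, p(100)=190569292, p(101)=214481126, p(102)=241265379, p(103)=271248950, p(104)=304801365, p(105)=342325709, p(106)=384276336, p(107)=431149389, p(108)=483502844, p(109)=541946240, p(110)=607163746, p(111)=679903203, p(112)=761002156, p(113)=851376628, p(114)=952050665, p(115)=1064144451, p(116)=1188908248, p(117)=1327710076, p(118)=1482074143, p(119)=1653668665, p(120)=1844349560, p(121)=2056148051, p(122)=2291320912, p(123)=2552338241, p(124)=2841940500, p(125)=3163127352, p(126)=3519222692, p(127)=3913864295, p(128)=4351078600, p(129)=4835271870, p(130)=5371315400, p(131)=5964539504, p(132)=6620830889, p(133)=7346629512, p(134)=8149040695, p(135)=9035836076, p(136)=10015581680, p(137)=11097645016, p(138)=12292341831, p(139)=13610949895, p(140)=15065878135, p(141)=16670689208, p(142)=18440293320, p(143)=20390982757, p(144)=22540654445, p(145)=24908858009, p(146)=27517052599, p(147)=30388671978, p(148)=33549419497, p(149)=37027355200, p(150)=40853235313, p(151)=45060624582, p(152)=49686288421, p(153)=54770336324, p(154)=60356673280, p(155)=66493182097, p(156)=73232243759, p(157)=80630964769, p(158)=88751778802, p(159)=97662728555, p(160)=107438159466, p(161)=118159068427, p(162)=129913904637, p(163)=142798995930, p(164)=156919475295, p(165)=172389800255, p(166)=189334822579.
Final step: p(167) = p(166) + p(165) - p(162) - p(160) + p(155) + p(152) - p(145) - p(141) + p(132) + p(127) - p(116) - p(110) + p(97) + p(90) - p(75) - p(67) + p(50) + p(41) - p(22) - p(12)
= 189334822579 + 172389800255 - 129913904637 - 107438159466 + 66493182097 + 49686288421 - 24908858009 - 16670689208 + 6620830889 + 3913864295 - 1188908248 - 607163746 + 133230930 + 56634173 - 8118264 - 2679689 + 204226 + 44583 - 1002 - 77
= 207890420102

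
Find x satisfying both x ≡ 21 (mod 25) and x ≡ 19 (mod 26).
71

Using Chinese Remainder Theorem:
M = 25 × 26 = 650
M1 = 26, M2 = 25
y1 = 26^(-1) mod 25 = 1
y2 = 25^(-1) mod 26 = 25
x = (21×26×1 + 19×25×25) mod 650 = 71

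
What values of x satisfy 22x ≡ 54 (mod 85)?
x ≡ 72 (mod 85)

gcd(22, 85) = 1, which divides 54, so solutions exist.
Find 22^(-1) mod 85 by the extended Euclidean algorithm:
85 = 3 × 22 + 19  ⟹  19 = (1)·85 + (-3)·22
22 = 1 × 19 + 3  ⟹  3 = (-1)·85 + (4)·22
19 = 6 × 3 + 1  ⟹  1 = (7)·85 + (-27)·22
So (-27)·22 ≡ 1 (mod 85), i.e. 22^(-1) ≡ -27 ≡ 58 (mod 85).
x ≡ 58 × 54 = 3132 ≡ 72 (mod 85).
Check: 22 × 72 = 1584 ≡ 54 (mod 85).
Unique solution: x ≡ 72 (mod 85)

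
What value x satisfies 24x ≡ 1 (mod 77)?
61

gcd(24, 77) = 1, so the inverse exists.
Extended Euclidean algorithm on (77, 24):
77 = 3 × 24 + 5  ⟹  5 = (1)·77 + (-3)·24
24 = 4 × 5 + 4  ⟹  4 = (-4)·77 + (13)·24
5 = 1 × 4 + 1  ⟹  1 = (5)·77 + (-16)·24
So (-16)·24 ≡ 1 (mod 77), i.e. 24^(-1) ≡ -16 ≡ 61 (mod 77).
Check: 24 × 61 = 1464 ≡ 1 (mod 77)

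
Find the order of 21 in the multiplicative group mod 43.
7

43 is prime, so ord(21) divides φ(43) = 42.
Divisors of 42: 1, 2, 3, 6, 7, 14, 21, 42.
Repeated squaring: 21^1 ≡ 21, 21^2 ≡ 11, 21^4 ≡ 35, 21^8 ≡ 21, 21^16 ≡ 11, 21^32 ≡ 35 (mod 43).
Test 21^d mod 43 for each divisor d in increasing order:
21^1 ≡ 21
21^2 ≡ 11
21^3 = 21^2·21^1 ≡ 16
21^6 = 21^4·21^2 ≡ 41
21^7 = 21^4·21^2·21^1 ≡ 1  ← first divisor giving 1
The order is 7.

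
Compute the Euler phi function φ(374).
160

374 = 2 × 11 × 17
φ(n) = n × ∏(1 - 1/p) for each prime p dividing n
φ(374) = 374 × (1 - 1/2) × (1 - 1/11) × (1 - 1/17) = 160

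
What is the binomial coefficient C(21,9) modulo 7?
0

Using Lucas' theorem:
Write n=21 and k=9 in base 7:
n in base 7: [3, 0]
k in base 7: [1, 2]
C(21,9) mod 7 = ∏ C(n_i, k_i) mod 7
Digit binomials (mod 7): C(3,1) = 3; C(0,2) = 0 (k_i > n_i)
Product: 3 × 0 = 0 ≡ 0 (mod 7)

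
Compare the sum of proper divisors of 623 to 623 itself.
deficient

Proper divisors of 623: sum = 1 + 7 + 89 = 97
Since 97 < 623, 623 is deficient.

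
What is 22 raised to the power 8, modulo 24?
16

Repeated squaring. Binary of 8 = 1000.
22^1 ≡ 22 (mod 24); 22^2 ≡ 4 (mod 24); 22^4 ≡ 16 (mod 24); 22^8 ≡ 16 (mod 24)
22^8 = 22^8 ≡ 16 (mod 24)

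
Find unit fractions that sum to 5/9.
1/2 + 1/18

Greedy algorithm:
5/9: ceiling(9/5) = 2, use 1/2
1/18: ceiling(18/1) = 18, use 1/18
Result: 5/9 = 1/2 + 1/18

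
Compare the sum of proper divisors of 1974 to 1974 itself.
abundant

Proper divisors of 1974: sum = 1 + 2 + 3 + 6 + 7 + 14 + 21 + 42 + 47 + 94 + 141 + 282 + 329 + 658 + 987 = 2634
Since 2634 > 1974, 1974 is abundant.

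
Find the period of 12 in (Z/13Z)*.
2

13 is prime, so ord(12) divides φ(13) = 12.
Divisors of 12: 1, 2, 3, 4, 6, 12.
Repeated squaring: 12^1 ≡ 12, 12^2 ≡ 1, 12^4 ≡ 1, 12^8 ≡ 1 (mod 13).
Test 12^d mod 13 for each divisor d in increasing order:
12^1 ≡ 12
12^2 ≡ 1  ← first divisor giving 1
The order is 2.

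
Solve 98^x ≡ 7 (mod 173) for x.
5

Baby-step giant-step with step n = ⌈√173⌉ = 14.
Baby steps 98^j mod 173 (j:value) for j=0..13: 0:1, 1:98, 2:89, 3:72, 4:136, 5:7, 6:167, 7:104, 8:158, 9:87, 10:49, 11:131, 12:36, 13:68.
h = 7 is already in the table at j=5, so x = 5.
Check: 98^5 ≡ 7 (mod 173).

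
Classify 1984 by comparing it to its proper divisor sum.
abundant

Proper divisors of 1984: sum = 1 + 2 + 4 + 8 + 16 + 31 + 32 + 62 + 64 + 124 + 248 + 496 + 992 = 2080
Since 2080 > 1984, 1984 is abundant.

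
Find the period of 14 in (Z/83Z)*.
82

83 is prime, so ord(14) divides φ(83) = 82.
Divisors of 82: 1, 2, 41, 82.
Repeated squaring: 14^1 ≡ 14, 14^2 ≡ 30, 14^4 ≡ 70, 14^8 ≡ 3, 14^16 ≡ 9, 14^32 ≡ 81, 14^64 ≡ 4 (mod 83).
Test 14^d mod 83 for each divisor d in increasing order:
14^1 ≡ 14
14^2 ≡ 30
14^41 = 14^32·14^8·14^1 ≡ 82
14^82 = 14^64·14^16·14^2 ≡ 1  ← first divisor giving 1
The order is 82.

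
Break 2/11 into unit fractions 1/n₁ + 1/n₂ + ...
1/6 + 1/66

Greedy algorithm:
2/11: ceiling(11/2) = 6, use 1/6
1/66: ceiling(66/1) = 66, use 1/66
Result: 2/11 = 1/6 + 1/66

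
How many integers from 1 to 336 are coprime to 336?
96

336 = 2^4 × 3 × 7
φ(n) = n × ∏(1 - 1/p) for each prime p dividing n
φ(336) = 336 × (1 - 1/2) × (1 - 1/3) × (1 - 1/7) = 96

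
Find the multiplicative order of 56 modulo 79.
6

79 is prime, so ord(56) divides φ(79) = 78.
Divisors of 78: 1, 2, 3, 6, 13, 26, 39, 78.
Repeated squaring: 56^1 ≡ 56, 56^2 ≡ 55, 56^4 ≡ 23, 56^8 ≡ 55, 56^16 ≡ 23, 56^32 ≡ 55, 56^64 ≡ 23 (mod 79).
Test 56^d mod 79 for each divisor d in increasing order:
56^1 ≡ 56
56^2 ≡ 55
56^3 = 56^2·56^1 ≡ 78
56^6 = 56^4·56^2 ≡ 1  ← first divisor giving 1
The order is 6.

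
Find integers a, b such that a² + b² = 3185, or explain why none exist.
7² + 56² (a=7, b=56)

Factorization: 3185 = 5 × 7^2 × 13
By Fermat: n is sum of two squares iff every prime p ≡ 3 (mod 4) appears to even power.
All primes ≡ 3 (mod 4) appear to even power.
Search a = 0, 1, 2, … for 3185 - a² a perfect square: first hit at a = 7: 3185 - 49 = 3136 = 56².
3185 = 7² + 56² = 49 + 3136 ✓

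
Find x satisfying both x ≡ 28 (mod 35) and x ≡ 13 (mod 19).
203

Using Chinese Remainder Theorem:
M = 35 × 19 = 665
M1 = 19, M2 = 35
y1 = 19^(-1) mod 35 = 24
y2 = 35^(-1) mod 19 = 6
x = (28×19×24 + 13×35×6) mod 665 = 203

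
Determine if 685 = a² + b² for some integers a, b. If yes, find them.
3² + 26² (a=3, b=26)

Factorization: 685 = 5 × 137
By Fermat: n is sum of two squares iff every prime p ≡ 3 (mod 4) appears to even power.
All primes ≡ 3 (mod 4) appear to even power.
Search a = 0, 1, 2, … for 685 - a² a perfect square: first hit at a = 3: 685 - 9 = 676 = 26².
685 = 3² + 26² = 9 + 676 ✓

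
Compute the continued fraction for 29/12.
[2; 2, 2, 2]

Euclidean algorithm steps:
29 = 2 × 12 + 5
12 = 2 × 5 + 2
5 = 2 × 2 + 1
2 = 2 × 1 + 0
Continued fraction: [2; 2, 2, 2]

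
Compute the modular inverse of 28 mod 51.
31

gcd(28, 51) = 1, so the inverse exists.
Extended Euclidean algorithm on (51, 28):
51 = 1 × 28 + 23  ⟹  23 = (1)·51 + (-1)·28
28 = 1 × 23 + 5  ⟹  5 = (-1)·51 + (2)·28
23 = 4 × 5 + 3  ⟹  3 = (5)·51 + (-9)·28
5 = 1 × 3 + 2  ⟹  2 = (-6)·51 + (11)·28
3 = 1 × 2 + 1  ⟹  1 = (11)·51 + (-20)·28
So (-20)·28 ≡ 1 (mod 51), i.e. 28^(-1) ≡ -20 ≡ 31 (mod 51).
Check: 28 × 31 = 868 ≡ 1 (mod 51)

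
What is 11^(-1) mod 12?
11

gcd(11, 12) = 1, so the inverse exists.
Extended Euclidean algorithm on (12, 11):
12 = 1 × 11 + 1  ⟹  1 = (1)·12 + (-1)·11
So (-1)·11 ≡ 1 (mod 12), i.e. 11^(-1) ≡ -1 ≡ 11 (mod 12).
Check: 11 × 11 = 121 ≡ 1 (mod 12)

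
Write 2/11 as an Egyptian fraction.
1/6 + 1/66

Greedy algorithm:
2/11: ceiling(11/2) = 6, use 1/6
1/66: ceiling(66/1) = 66, use 1/66
Result: 2/11 = 1/6 + 1/66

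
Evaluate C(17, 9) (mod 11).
0

Using Lucas' theorem:
Write n=17 and k=9 in base 11:
n in base 11: [1, 6]
k in base 11: [0, 9]
C(17,9) mod 11 = ∏ C(n_i, k_i) mod 11
Digit binomials (mod 11): C(1,0) = 1; C(6,9) = 0 (k_i > n_i)
Product: 1 × 0 = 0 ≡ 0 (mod 11)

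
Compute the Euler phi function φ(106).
52

106 = 2 × 53
φ(n) = n × ∏(1 - 1/p) for each prime p dividing n
φ(106) = 106 × (1 - 1/2) × (1 - 1/53) = 52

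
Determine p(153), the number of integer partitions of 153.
54770336324

p(n) counts ways to write n as a sum of positive integers (order ignored).
Euler's pentagonal recurrence: p(k) = p(k-1) + p(k-2) - p(k-5) - p(k-7) + p(k-12) + p(k-15) - ... (offsets j(3j∓1)/2, signs ++--, p(0)=1, p(<0)=0).
DP table for k = 0..152: p(0)=1, p(1)=1, p(2)=2, p(3)=3, p(4)=5, p(5)=7, p(6)=11, p(7)=15, p(8)=22, p(9)=30, p(10)=42, p(11)=56, p(12)=77, p(13)=101, p(14)=135, p(15)=176, p(16)=231, p(17)=297, p(18)=385, p(19)=490, p(20)=627, p(21)=792, p(22)=1002, p(23)=1255, p(24)=1575, p(25)=1958, p(26)=2436, p(27)=3010, p(28)=3718, p(29)=4565, p(30)=5604, p(31)=6842, p(32)=8349, p(33)=10143, p(34)=12310, p(35)=14883, p(36)=17977, p(37)=21637, p(38)=26015, p(39)=31185, p(40)=37338, p(41)=44583, p(42)=53174, p(43)=63261, p(44)=75175, p(45)=89134, p(46)=105558, p(47)=124754, p(48)=147273, p(49)=173525, p(50)=204226, p(51)=239943, p(52)=281589, p(53)=329931, p(54)=386155, p(55)=451276, p(56)=526823, p(57)=614154, p(58)=715220, p(59)=831820, p(60)=966467, p(61)=1121505, p(62)=1300156, p(63)=1505499, p(64)=1741630, p(65)=2012558, p(66)=2323520, p(67)=2679689, p(68)=3087735, p(69)=3554345, p(70)=4087968, p(71)=4697205, p(72)=5392783, p(73)=6185689, p(74)=7089500, p(75)=8118264, p(76)=9289091, p(77)=10619863, p(78)=12132164, p(79)=13848650, p(80)=15796476, p(81)=18004327, p(82)=20506255, p(83)=23338469, p(84)=26543660, p(85)=30167357, p(86)=34262962, p(87)=38887673, p(88)=44108109, p(89)=49995925, p(90)=56634173, p(91)=64112359, p(92)=72533807, p(93)=82010177, p(94)=92669720, p(95)=104651419, p(96)=118114304, p(97)=133230930, p(98)=150198136, p(99)=169229875, p(100)=190569292, p(101)=214481126, p(102)=241265379, p(103)=271248950, p(104)=304801365, p(105)=342325709, p(106)=384276336, p(107)=431149389, p(108)=483502844, p(109)=541946240, p(110)=607163746, p(111)=679903203, p(112)=761002156, p(113)=851376628, p(114)=952050665, p(115)=1064144451, p(116)=1188908248, p(117)=1327710076, p(118)=1482074143, p(119)=1653668665, p(120)=1844349560, p(121)=2056148051, p(122)=2291320912, p(123)=2552338241, p(124)=2841940500, p(125)=3163127352, p(126)=3519222692, p(127)=3913864295, p(128)=4351078600, p(129)=4835271870, p(130)=5371315400, p(131)=5964539504, p(132)=6620830889, p(133)=7346629512, p(134)=8149040695, p(135)=9035836076, p(136)=10015581680, p(137)=11097645016, p(138)=12292341831, p(139)=13610949895, p(140)=15065878135, p(141)=16670689208, p(142)=18440293320, p(143)=20390982757, p(144)=22540654445, p(145)=24908858009, p(146)=27517052599, p(147)=30388671978, p(148)=33549419497, p(149)=37027355200, p(150)=40853235313, p(151)=45060624582, p(152)=49686288421.
Final step: p(153) = p(152) + p(151) - p(148) - p(146) + p(141) + p(138) - p(131) - p(127) + p(118) + p(113) - p(102) - p(96) + p(83) + p(76) - p(61) - p(53) + p(36) + p(27) - p(8)
= 49686288421 + 45060624582 - 33549419497 - 27517052599 + 16670689208 + 12292341831 - 5964539504 - 3913864295 + 1482074143 + 851376628 - 241265379 - 118114304 + 23338469 + 9289091 - 1121505 - 329931 + 17977 + 3010 - 22
= 54770336324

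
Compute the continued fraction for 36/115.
[0; 3, 5, 7]

Euclidean algorithm steps:
36 = 0 × 115 + 36
115 = 3 × 36 + 7
36 = 5 × 7 + 1
7 = 7 × 1 + 0
Continued fraction: [0; 3, 5, 7]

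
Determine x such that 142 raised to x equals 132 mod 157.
16

Baby-step giant-step with step n = ⌈√157⌉ = 13.
Baby steps 142^j mod 157 (j:value) for j=0..12: 0:1, 1:142, 2:68, 3:79, 4:71, 5:34, 6:118, 7:114, 8:17, 9:59, 10:57, 11:87, 12:108.
Giant-step multiplier: 142^(-13) ≡ 142^(156-13) = 142^143 ≡ 135 (mod 157).
Giant steps γ_i = 132·135^i mod 157: γ_0=132, γ_1=79 (in table at j=3).
x = i·n + j = 1·13 + 3 = 16.
Check: 142^16 ≡ 132 (mod 157).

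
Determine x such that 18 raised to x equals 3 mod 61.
42

Baby-step giant-step with step n = ⌈√61⌉ = 8.
Baby steps 18^j mod 61 (j:value) for j=0..7: 0:1, 1:18, 2:19, 3:37, 4:56, 5:32, 6:27, 7:59.
Giant-step multiplier: 18^(-8) ≡ 18^(60-8) = 18^52 ≡ 22 (mod 61).
Giant steps γ_i = 3·22^i mod 61: γ_0=3, γ_1=5, γ_2=49, γ_3=41, γ_4=48, γ_5=19 (in table at j=2).
x = i·n + j = 5·8 + 2 = 42.
Check: 18^42 ≡ 3 (mod 61).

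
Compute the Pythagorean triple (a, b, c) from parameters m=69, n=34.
(3605, 4692, 5917)

Euclid's formula: a = m² - n², b = 2mn, c = m² + n²
m = 69, n = 34
a = 69² - 34² = 4761 - 1156 = 3605
b = 2 × 69 × 34 = 4692
c = 69² + 34² = 4761 + 1156 = 5917
Verification: 3605² + 4692² = 12996025 + 22014864 = 35010889 = 5917² ✓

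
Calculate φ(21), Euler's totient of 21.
12

21 = 3 × 7
φ(n) = n × ∏(1 - 1/p) for each prime p dividing n
φ(21) = 21 × (1 - 1/3) × (1 - 1/7) = 12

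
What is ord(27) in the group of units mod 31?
10

31 is prime, so ord(27) divides φ(31) = 30.
Divisors of 30: 1, 2, 3, 5, 6, 10, 15, 30.
Repeated squaring: 27^1 ≡ 27, 27^2 ≡ 16, 27^4 ≡ 8, 27^8 ≡ 2, 27^16 ≡ 4 (mod 31).
Test 27^d mod 31 for each divisor d in increasing order:
27^1 ≡ 27
27^2 ≡ 16
27^3 = 27^2·27^1 ≡ 29
27^5 = 27^4·27^1 ≡ 30
27^6 = 27^4·27^2 ≡ 4
27^10 = 27^8·27^2 ≡ 1  ← first divisor giving 1
The order is 10.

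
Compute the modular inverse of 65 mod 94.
81

gcd(65, 94) = 1, so the inverse exists.
Extended Euclidean algorithm on (94, 65):
94 = 1 × 65 + 29  ⟹  29 = (1)·94 + (-1)·65
65 = 2 × 29 + 7  ⟹  7 = (-2)·94 + (3)·65
29 = 4 × 7 + 1  ⟹  1 = (9)·94 + (-13)·65
So (-13)·65 ≡ 1 (mod 94), i.e. 65^(-1) ≡ -13 ≡ 81 (mod 94).
Check: 65 × 81 = 5265 ≡ 1 (mod 94)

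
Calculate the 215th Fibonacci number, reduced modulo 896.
881

Matrix identity: Q^n = [[F_(n+1), F_n], [F_n, F_(n-1)]] with Q = [[1,1],[1,0]].
n = 215 = 11010111₂. Square-and-multiply, entries mod 896:
Q^1 = [[1,1],[1,0]]
Q^3 = (Q^1)²·Q = [[3,2],[2,1]]
Q^6 = (Q^3)² = [[13,8],[8,5]]
Q^13 = (Q^6)²·Q = [[377,233],[233,144]]
Q^26 = (Q^13)² = [[194,433],[433,657]]
Q^53 = (Q^26)²·Q = [[456,229],[229,227]]
Q^107 = (Q^53)²·Q = [[144,537],[537,503]]
Q^215 = (Q^107)²·Q = [[672,881],[881,687]]
F_215 mod 896 = Q^215[0][1] = 881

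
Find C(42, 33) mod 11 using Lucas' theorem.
1

Using Lucas' theorem:
Write n=42 and k=33 in base 11:
n in base 11: [3, 9]
k in base 11: [3, 0]
C(42,33) mod 11 = ∏ C(n_i, k_i) mod 11
Digit binomials (mod 11): C(3,3) = 1; C(9,0) = 1
Product: 1 × 1 = 1 ≡ 1 (mod 11)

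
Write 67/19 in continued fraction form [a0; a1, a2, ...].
[3; 1, 1, 9]

Euclidean algorithm steps:
67 = 3 × 19 + 10
19 = 1 × 10 + 9
10 = 1 × 9 + 1
9 = 9 × 1 + 0
Continued fraction: [3; 1, 1, 9]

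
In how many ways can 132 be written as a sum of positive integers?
6620830889

p(n) counts ways to write n as a sum of positive integers (order ignored).
Euler's pentagonal recurrence: p(k) = p(k-1) + p(k-2) - p(k-5) - p(k-7) + p(k-12) + p(k-15) - ... (offsets j(3j∓1)/2, signs ++--, p(0)=1, p(<0)=0).
DP table for k = 0..131: p(0)=1, p(1)=1, p(2)=2, p(3)=3, p(4)=5, p(5)=7, p(6)=11, p(7)=15, p(8)=22, p(9)=30, p(10)=42, p(11)=56, p(12)=77, p(13)=101, p(14)=135, p(15)=176, p(16)=231, p(17)=297, p(18)=385, p(19)=490, p(20)=627, p(21)=792, p(22)=1002, p(23)=1255, p(24)=1575, p(25)=1958, p(26)=2436, p(27)=3010, p(28)=3718, p(29)=4565, p(30)=5604, p(31)=6842, p(32)=8349, p(33)=10143, p(34)=12310, p(35)=14883, p(36)=17977, p(37)=21637, p(38)=26015, p(39)=31185, p(40)=37338, p(41)=44583, p(42)=53174, p(43)=63261, p(44)=75175, p(45)=89134, p(46)=105558, p(47)=124754, p(48)=147273, p(49)=173525, p(50)=204226, p(51)=239943, p(52)=281589, p(53)=329931, p(54)=386155, p(55)=451276, p(56)=526823, p(57)=614154, p(58)=715220, p(59)=831820, p(60)=966467, p(61)=1121505, p(62)=1300156, p(63)=1505499, p(64)=1741630, p(65)=2012558, p(66)=2323520, p(67)=2679689, p(68)=3087735, p(69)=3554345, p(70)=4087968, p(71)=4697205, p(72)=5392783, p(73)=6185689, p(74)=7089500, p(75)=8118264, p(76)=9289091, p(77)=10619863, p(78)=12132164, p(79)=13848650, p(80)=15796476, p(81)=18004327, p(82)=20506255, p(83)=23338469, p(84)=26543660, p(85)=30167357, p(86)=34262962, p(87)=38887673, p(88)=44108109, p(89)=49995925, p(90)=56634173, p(91)=64112359, p(92)=72533807, p(93)=82010177, p(94)=92669720, p(95)=104651419, p(96)=118114304, p(97)=133230930, p(98)=150198136, p(99)=169229875, p(100)=190569292, p(101)=214481126, p(102)=241265379, p(103)=271248950, p(104)=304801365, p(105)=342325709, p(106)=384276336, p(107)=431149389, p(108)=483502844, p(109)=541946240, p(110)=607163746, p(111)=679903203, p(112)=761002156, p(113)=851376628, p(114)=952050665, p(115)=1064144451, p(116)=1188908248, p(117)=1327710076, p(118)=1482074143, p(119)=1653668665, p(120)=1844349560, p(121)=2056148051, p(122)=2291320912, p(123)=2552338241, p(124)=2841940500, p(125)=3163127352, p(126)=3519222692, p(127)=3913864295, p(128)=4351078600, p(129)=4835271870, p(130)=5371315400, p(131)=5964539504.
Final step: p(132) = p(131) + p(130) - p(127) - p(125) + p(120) + p(117) - p(110) - p(106) + p(97) + p(92) - p(81) - p(75) + p(62) + p(55) - p(40) - p(32) + p(15) + p(6)
= 5964539504 + 5371315400 - 3913864295 - 3163127352 + 1844349560 + 1327710076 - 607163746 - 384276336 + 133230930 + 72533807 - 18004327 - 8118264 + 1300156 + 451276 - 37338 - 8349 + 176 + 11
= 6620830889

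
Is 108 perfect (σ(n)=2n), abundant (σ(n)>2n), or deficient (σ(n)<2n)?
abundant

Proper divisors of 108: sum = 1 + 2 + 3 + 4 + 6 + 9 + 12 + 18 + 27 + 36 + 54 = 172
Since 172 > 108, 108 is abundant.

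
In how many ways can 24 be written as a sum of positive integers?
1575

p(n) counts ways to write n as a sum of positive integers (order ignored).
Euler's pentagonal recurrence: p(k) = p(k-1) + p(k-2) - p(k-5) - p(k-7) + p(k-12) + p(k-15) - ... (offsets j(3j∓1)/2, signs ++--, p(0)=1, p(<0)=0).
DP table for k = 0..23: p(0)=1, p(1)=1, p(2)=2, p(3)=3, p(4)=5, p(5)=7, p(6)=11, p(7)=15, p(8)=22, p(9)=30, p(10)=42, p(11)=56, p(12)=77, p(13)=101, p(14)=135, p(15)=176, p(16)=231, p(17)=297, p(18)=385, p(19)=490, p(20)=627, p(21)=792, p(22)=1002, p(23)=1255.
Final step: p(24) = p(23) + p(22) - p(19) - p(17) + p(12) + p(9) - p(2)
= 1255 + 1002 - 490 - 297 + 77 + 30 - 2
= 1575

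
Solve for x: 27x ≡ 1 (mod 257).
238

gcd(27, 257) = 1, so the inverse exists.
Extended Euclidean algorithm on (257, 27):
257 = 9 × 27 + 14  ⟹  14 = (1)·257 + (-9)·27
27 = 1 × 14 + 13  ⟹  13 = (-1)·257 + (10)·27
14 = 1 × 13 + 1  ⟹  1 = (2)·257 + (-19)·27
So (-19)·27 ≡ 1 (mod 257), i.e. 27^(-1) ≡ -19 ≡ 238 (mod 257).
Check: 27 × 238 = 6426 ≡ 1 (mod 257)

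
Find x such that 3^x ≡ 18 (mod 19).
9

Baby-step giant-step with step n = ⌈√19⌉ = 5.
Baby steps 3^j mod 19 (j:value) for j=0..4: 0:1, 1:3, 2:9, 3:8, 4:5.
Giant-step multiplier: 3^(-5) ≡ 3^(18-5) = 3^13 ≡ 14 (mod 19).
Giant steps γ_i = 18·14^i mod 19: γ_0=18, γ_1=5 (in table at j=4).
x = i·n + j = 1·5 + 4 = 9.
Check: 3^9 ≡ 18 (mod 19).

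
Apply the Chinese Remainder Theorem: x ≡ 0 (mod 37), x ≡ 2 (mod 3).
74

Using Chinese Remainder Theorem:
M = 37 × 3 = 111
M1 = 3, M2 = 37
y1 = 3^(-1) mod 37 = 25
y2 = 37^(-1) mod 3 = 1
x = (0×3×25 + 2×37×1) mod 111 = 74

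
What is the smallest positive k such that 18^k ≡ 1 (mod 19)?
2

19 is prime, so ord(18) divides φ(19) = 18.
Divisors of 18: 1, 2, 3, 6, 9, 18.
Repeated squaring: 18^1 ≡ 18, 18^2 ≡ 1, 18^4 ≡ 1, 18^8 ≡ 1, 18^16 ≡ 1 (mod 19).
Test 18^d mod 19 for each divisor d in increasing order:
18^1 ≡ 18
18^2 ≡ 1  ← first divisor giving 1
The order is 2.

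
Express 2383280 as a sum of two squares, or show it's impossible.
Not possible

Factorization: 2383280 = 2^4 × 5 × 31^3
By Fermat: n is sum of two squares iff every prime p ≡ 3 (mod 4) appears to even power.
Prime(s) ≡ 3 (mod 4) with odd exponent: [(31, 3)]
Therefore 2383280 cannot be expressed as a² + b².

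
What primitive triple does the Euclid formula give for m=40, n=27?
(871, 2160, 2329)

Euclid's formula: a = m² - n², b = 2mn, c = m² + n²
m = 40, n = 27
a = 40² - 27² = 1600 - 729 = 871
b = 2 × 40 × 27 = 2160
c = 40² + 27² = 1600 + 729 = 2329
Verification: 871² + 2160² = 758641 + 4665600 = 5424241 = 2329² ✓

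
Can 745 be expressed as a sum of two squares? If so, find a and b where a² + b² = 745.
4² + 27² (a=4, b=27)

Factorization: 745 = 5 × 149
By Fermat: n is sum of two squares iff every prime p ≡ 3 (mod 4) appears to even power.
All primes ≡ 3 (mod 4) appear to even power.
Search a = 0, 1, 2, … for 745 - a² a perfect square: first hit at a = 4: 745 - 16 = 729 = 27².
745 = 4² + 27² = 16 + 729 ✓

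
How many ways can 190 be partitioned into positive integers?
1667727404093

p(n) counts ways to write n as a sum of positive integers (order ignored).
Euler's pentagonal recurrence: p(k) = p(k-1) + p(k-2) - p(k-5) - p(k-7) + p(k-12) + p(k-15) - ... (offsets j(3j∓1)/2, signs ++--, p(0)=1, p(<0)=0).
DP table for k = 0..189: p(0)=1, p(1)=1, p(2)=2, p(3)=3, p(4)=5, p(5)=7, p(6)=11, p(7)=15, p(8)=22, p(9)=30, p(10)=42, p(11)=56, p(12)=77, p(13)=101, p(14)=135, p(15)=176, p(16)=231, p(17)=297, p(18)=385, p(19)=490, p(20)=627, p(21)=792, p(22)=1002, p(23)=1255, p(24)=1575, p(25)=1958, p(26)=2436, p(27)=3010, p(28)=3718, p(29)=4565, p(30)=5604, p(31)=6842, p(32)=8349, p(33)=10143, p(34)=12310, p(35)=14883, p(36)=17977, p(37)=21637, p(38)=26015, p(39)=31185, p(40)=37338, p(41)=44583, p(42)=53174, p(43)=63261, p(44)=75175, p(45)=89134, p(46)=105558, p(47)=124754, p(48)=147273, p(49)=173525, p(50)=204226, p(51)=239943, p(52)=281589, p(53)=329931, p(54)=386155, p(55)=451276, p(56)=526823, p(57)=614154, p(58)=715220, p(59)=831820, p(60)=966467, p(61)=1121505, p(62)=1300156, p(63)=1505499, p(64)=1741630, p(65)=2012558, p(66)=2323520, p(67)=2679689, p(68)=3087735, p(69)=3554345, p(70)=4087968, p(71)=4697205, p(72)=5392783, p(73)=6185689, p(74)=7089500, p(75)=8118264, p(76)=9289091, p(77)=10619863, p(78)=12132164, p(79)=13848650, p(80)=15796476, p(81)=18004327, p(82)=20506255, p(83)=23338469, p(84)=26543660, p(85)=30167357, p(86)=34262962, p(87)=38887673, p(88)=44108109, p(89)=49995925, p(90)=56634173, p(91)=64112359, p(92)=72533807, p(93)=82010177, p(94)=92669720, p(95)=104651419, p(96)=118114304, p(97)=133230930, p(98)=150198136, p(99)=169229875, p(100)=190569292, p(101)=214481126, p(102)=241265379, p(103)=271248950, p(104)=304801365, p(105)=342325709, p(106)=384276336, p(107)=431149389, p(108)=483502844, p(109)=541946240, p(110)=607163746, p(111)=679903203, p(112)=761002156, p(113)=851376628, p(114)=952050665, p(115)=1064144451, p(116)=1188908248, p(117)=1327710076, p(118)=1482074143, p(119)=1653668665, p(120)=1844349560, p(121)=2056148051, p(122)=2291320912, p(123)=2552338241, p(124)=2841940500, p(125)=3163127352, p(126)=3519222692, p(127)=3913864295, p(128)=4351078600, p(129)=4835271870, p(130)=5371315400, p(131)=5964539504, p(132)=6620830889, p(133)=7346629512, p(134)=8149040695, p(135)=9035836076, p(136)=10015581680, p(137)=11097645016, p(138)=12292341831, p(139)=13610949895, p(140)=15065878135, p(141)=16670689208, p(142)=18440293320, p(143)=20390982757, p(144)=22540654445, p(145)=24908858009, p(146)=27517052599, p(147)=30388671978, p(148)=33549419497, p(149)=37027355200, p(150)=40853235313, p(151)=45060624582, p(152)=49686288421, p(153)=54770336324, p(154)=60356673280, p(155)=66493182097, p(156)=73232243759, p(157)=80630964769, p(158)=88751778802, p(159)=97662728555, p(160)=107438159466, p(161)=118159068427, p(162)=129913904637, p(163)=142798995930, p(164)=156919475295, p(165)=172389800255, p(166)=189334822579, p(167)=207890420102, p(168)=228204732751, p(169)=250438925115, p(170)=274768617130, p(171)=301384802048, p(172)=330495499613, p(173)=362326859895, p(174)=397125074750, p(175)=435157697830, p(176)=476715857290, p(177)=522115831195, p(178)=571701605655, p(179)=625846753120, p(180)=684957390936, p(181)=749474411781, p(182)=819876908323, p(183)=896684817527, p(184)=980462880430, p(185)=1071823774337, p(186)=1171432692373, p(187)=1280011042268, p(188)=1398341745571, p(189)=1527273599625.
Final step: p(190) = p(189) + p(188) - p(185) - p(183) + p(178) + p(175) - p(168) - p(164) + p(155) + p(150) - p(139) - p(133) + p(120) + p(113) - p(98) - p(90) + p(73) + p(64) - p(45) - p(35) + p(14) + p(3)
= 1527273599625 + 1398341745571 - 1071823774337 - 896684817527 + 571701605655 + 435157697830 - 228204732751 - 156919475295 + 66493182097 + 40853235313 - 13610949895 - 7346629512 + 1844349560 + 851376628 - 150198136 - 56634173 + 6185689 + 1741630 - 89134 - 14883 + 135 + 3
= 1667727404093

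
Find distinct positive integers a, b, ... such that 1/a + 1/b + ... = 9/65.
1/8 + 1/75 + 1/7800

Greedy algorithm:
9/65: ceiling(65/9) = 8, use 1/8
7/520: ceiling(520/7) = 75, use 1/75
1/7800: ceiling(7800/1) = 7800, use 1/7800
Result: 9/65 = 1/8 + 1/75 + 1/7800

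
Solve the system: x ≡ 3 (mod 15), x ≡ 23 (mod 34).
363

Using Chinese Remainder Theorem:
M = 15 × 34 = 510
M1 = 34, M2 = 15
y1 = 34^(-1) mod 15 = 4
y2 = 15^(-1) mod 34 = 25
x = (3×34×4 + 23×15×25) mod 510 = 363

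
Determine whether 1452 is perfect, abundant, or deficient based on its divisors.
abundant

Proper divisors of 1452: sum = 1 + 2 + 3 + 4 + 6 + 11 + 12 + 22 + ... + 242 + 363 + 484 + 726 (17 divisors) = 2272
Since 2272 > 1452, 1452 is abundant.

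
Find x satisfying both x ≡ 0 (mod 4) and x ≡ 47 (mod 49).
96

Using Chinese Remainder Theorem:
M = 4 × 49 = 196
M1 = 49, M2 = 4
y1 = 49^(-1) mod 4 = 1
y2 = 4^(-1) mod 49 = 37
x = (0×49×1 + 47×4×37) mod 196 = 96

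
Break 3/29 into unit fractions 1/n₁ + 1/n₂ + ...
1/10 + 1/290

Greedy algorithm:
3/29: ceiling(29/3) = 10, use 1/10
1/290: ceiling(290/1) = 290, use 1/290
Result: 3/29 = 1/10 + 1/290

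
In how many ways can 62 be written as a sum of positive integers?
1300156

p(n) counts ways to write n as a sum of positive integers (order ignored).
Euler's pentagonal recurrence: p(k) = p(k-1) + p(k-2) - p(k-5) - p(k-7) + p(k-12) + p(k-15) - ... (offsets j(3j∓1)/2, signs ++--, p(0)=1, p(<0)=0).
DP table for k = 0..61: p(0)=1, p(1)=1, p(2)=2, p(3)=3, p(4)=5, p(5)=7, p(6)=11, p(7)=15, p(8)=22, p(9)=30, p(10)=42, p(11)=56, p(12)=77, p(13)=101, p(14)=135, p(15)=176, p(16)=231, p(17)=297, p(18)=385, p(19)=490, p(20)=627, p(21)=792, p(22)=1002, p(23)=1255, p(24)=1575, p(25)=1958, p(26)=2436, p(27)=3010, p(28)=3718, p(29)=4565, p(30)=5604, p(31)=6842, p(32)=8349, p(33)=10143, p(34)=12310, p(35)=14883, p(36)=17977, p(37)=21637, p(38)=26015, p(39)=31185, p(40)=37338, p(41)=44583, p(42)=53174, p(43)=63261, p(44)=75175, p(45)=89134, p(46)=105558, p(47)=124754, p(48)=147273, p(49)=173525, p(50)=204226, p(51)=239943, p(52)=281589, p(53)=329931, p(54)=386155, p(55)=451276, p(56)=526823, p(57)=614154, p(58)=715220, p(59)=831820, p(60)=966467, p(61)=1121505.
Final step: p(62) = p(61) + p(60) - p(57) - p(55) + p(50) + p(47) - p(40) - p(36) + p(27) + p(22) - p(11) - p(5)
= 1121505 + 966467 - 614154 - 451276 + 204226 + 124754 - 37338 - 17977 + 3010 + 1002 - 56 - 7
= 1300156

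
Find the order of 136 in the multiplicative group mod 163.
27

163 is prime, so ord(136) divides φ(163) = 162.
Divisors of 162: 1, 2, 3, 6, 9, 18, 27, 54, 81, 162.
Repeated squaring: 136^1 ≡ 136, 136^2 ≡ 77, 136^4 ≡ 61, 136^8 ≡ 135, 136^16 ≡ 132, 136^32 ≡ 146, 136^64 ≡ 126, 136^128 ≡ 65 (mod 163).
Test 136^d mod 163 for each divisor d in increasing order:
136^1 ≡ 136
136^2 ≡ 77
136^3 = 136^2·136^1 ≡ 40
136^6 = 136^4·136^2 ≡ 133
136^9 = 136^8·136^1 ≡ 104
136^18 = 136^16·136^2 ≡ 58
136^27 = 136^16·136^8·136^2·136^1 ≡ 1  ← first divisor giving 1
The order is 27.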